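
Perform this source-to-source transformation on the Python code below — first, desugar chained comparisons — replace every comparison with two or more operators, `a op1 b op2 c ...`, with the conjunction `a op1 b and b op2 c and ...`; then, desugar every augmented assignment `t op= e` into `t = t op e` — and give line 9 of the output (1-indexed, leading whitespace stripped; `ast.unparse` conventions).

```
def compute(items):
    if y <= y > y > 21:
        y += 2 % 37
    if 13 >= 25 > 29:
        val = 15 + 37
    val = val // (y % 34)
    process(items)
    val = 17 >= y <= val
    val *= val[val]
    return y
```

Transformed code:
def compute(items):
    if y <= y and y > y and (y > 21):
        y = y + 2 % 37
    if 13 >= 25 and 25 > 29:
        val = 15 + 37
    val = val // (y % 34)
    process(items)
    val = 17 >= y and y <= val
    val = val * val[val]
    return y

val = val * val[val]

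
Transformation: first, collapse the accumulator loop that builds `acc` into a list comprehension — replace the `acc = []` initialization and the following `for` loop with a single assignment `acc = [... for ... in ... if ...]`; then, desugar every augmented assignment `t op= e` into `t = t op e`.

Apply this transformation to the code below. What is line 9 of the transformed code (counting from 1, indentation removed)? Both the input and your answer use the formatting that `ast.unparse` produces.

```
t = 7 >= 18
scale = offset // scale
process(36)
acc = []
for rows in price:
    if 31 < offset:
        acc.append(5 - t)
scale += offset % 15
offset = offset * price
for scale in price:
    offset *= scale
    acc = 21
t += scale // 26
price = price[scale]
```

acc = 21

Transformed code:
t = 7 >= 18
scale = offset // scale
process(36)
acc = [5 - t for rows in price if 31 < offset]
scale = scale + offset % 15
offset = offset * price
for scale in price:
    offset = offset * scale
    acc = 21
t = t + scale // 26
price = price[scale]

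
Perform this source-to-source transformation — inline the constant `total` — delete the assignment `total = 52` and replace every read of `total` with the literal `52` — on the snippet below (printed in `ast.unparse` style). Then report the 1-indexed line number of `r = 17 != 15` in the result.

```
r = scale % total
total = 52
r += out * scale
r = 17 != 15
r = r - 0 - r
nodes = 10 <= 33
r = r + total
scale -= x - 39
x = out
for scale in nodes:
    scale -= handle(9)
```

Transformed code:
r = scale % 52
r += out * scale
r = 17 != 15
r = r - 0 - r
nodes = 10 <= 33
r = r + 52
scale -= x - 39
x = out
for scale in nodes:
    scale -= handle(9)

3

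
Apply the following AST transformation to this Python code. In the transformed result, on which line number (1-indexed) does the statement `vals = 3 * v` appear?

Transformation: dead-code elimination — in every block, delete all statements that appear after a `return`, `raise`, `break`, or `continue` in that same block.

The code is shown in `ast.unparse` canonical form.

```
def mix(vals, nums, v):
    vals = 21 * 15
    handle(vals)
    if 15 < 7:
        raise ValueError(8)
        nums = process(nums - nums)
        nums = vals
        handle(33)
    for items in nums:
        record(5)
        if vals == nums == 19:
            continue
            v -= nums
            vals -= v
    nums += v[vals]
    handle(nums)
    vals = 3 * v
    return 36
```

Transformed code:
def mix(vals, nums, v):
    vals = 21 * 15
    handle(vals)
    if 15 < 7:
        raise ValueError(8)
    for items in nums:
        record(5)
        if vals == nums == 19:
            continue
    nums += v[vals]
    handle(nums)
    vals = 3 * v
    return 36

12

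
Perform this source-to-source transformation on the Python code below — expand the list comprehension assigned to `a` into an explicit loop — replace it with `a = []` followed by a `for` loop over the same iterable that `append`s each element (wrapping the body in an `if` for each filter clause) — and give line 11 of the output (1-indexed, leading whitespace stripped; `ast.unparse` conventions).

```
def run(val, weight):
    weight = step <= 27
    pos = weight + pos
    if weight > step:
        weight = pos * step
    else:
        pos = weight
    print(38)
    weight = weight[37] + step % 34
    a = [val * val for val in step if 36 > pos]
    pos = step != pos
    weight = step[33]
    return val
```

Transformed code:
def run(val, weight):
    weight = step <= 27
    pos = weight + pos
    if weight > step:
        weight = pos * step
    else:
        pos = weight
    print(38)
    weight = weight[37] + step % 34
    a = []
    for val in step:
        if 36 > pos:
            a.append(val * val)
    pos = step != pos
    weight = step[33]
    return val

for val in step:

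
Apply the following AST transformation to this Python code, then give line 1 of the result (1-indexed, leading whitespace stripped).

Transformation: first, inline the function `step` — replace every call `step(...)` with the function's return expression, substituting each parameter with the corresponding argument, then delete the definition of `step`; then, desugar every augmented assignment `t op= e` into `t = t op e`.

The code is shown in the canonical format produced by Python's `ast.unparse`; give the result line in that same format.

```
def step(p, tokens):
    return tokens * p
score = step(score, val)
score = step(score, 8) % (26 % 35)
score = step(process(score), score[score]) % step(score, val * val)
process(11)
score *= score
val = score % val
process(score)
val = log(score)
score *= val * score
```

score = val * score

Transformed code:
score = val * score
score = 8 * score % (26 % 35)
score = score[score] * process(score) % (val * val * score)
process(11)
score = score * score
val = score % val
process(score)
val = log(score)
score = score * (val * score)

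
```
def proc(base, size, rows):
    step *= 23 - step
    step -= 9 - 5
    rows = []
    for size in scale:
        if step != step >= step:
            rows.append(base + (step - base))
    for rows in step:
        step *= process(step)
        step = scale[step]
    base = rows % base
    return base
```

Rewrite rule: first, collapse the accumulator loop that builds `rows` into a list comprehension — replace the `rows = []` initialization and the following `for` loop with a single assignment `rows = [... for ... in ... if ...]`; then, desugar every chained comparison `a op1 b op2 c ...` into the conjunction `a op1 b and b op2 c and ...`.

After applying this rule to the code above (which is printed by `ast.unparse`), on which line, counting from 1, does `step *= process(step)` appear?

Transformed code:
def proc(base, size, rows):
    step *= 23 - step
    step -= 9 - 5
    rows = [base + (step - base) for size in scale if step != step and step >= step]
    for rows in step:
        step *= process(step)
        step = scale[step]
    base = rows % base
    return base

6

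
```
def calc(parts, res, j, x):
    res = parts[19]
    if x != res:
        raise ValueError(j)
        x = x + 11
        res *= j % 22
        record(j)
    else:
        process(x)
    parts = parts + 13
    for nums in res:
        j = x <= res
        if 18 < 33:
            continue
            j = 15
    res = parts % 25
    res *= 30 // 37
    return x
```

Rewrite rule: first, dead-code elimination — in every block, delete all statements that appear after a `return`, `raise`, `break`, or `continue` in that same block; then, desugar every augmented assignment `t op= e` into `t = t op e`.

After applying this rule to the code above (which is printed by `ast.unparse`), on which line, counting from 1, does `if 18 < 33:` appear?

Transformed code:
def calc(parts, res, j, x):
    res = parts[19]
    if x != res:
        raise ValueError(j)
    else:
        process(x)
    parts = parts + 13
    for nums in res:
        j = x <= res
        if 18 < 33:
            continue
    res = parts % 25
    res = res * (30 // 37)
    return x

10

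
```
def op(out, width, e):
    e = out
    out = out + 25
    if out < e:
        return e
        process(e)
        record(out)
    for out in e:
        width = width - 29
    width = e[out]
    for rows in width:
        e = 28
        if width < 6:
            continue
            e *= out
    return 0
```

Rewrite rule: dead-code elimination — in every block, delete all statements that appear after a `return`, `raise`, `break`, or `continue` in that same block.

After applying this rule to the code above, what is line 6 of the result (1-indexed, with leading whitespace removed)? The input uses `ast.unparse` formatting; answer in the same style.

for out in e:

Transformed code:
def op(out, width, e):
    e = out
    out = out + 25
    if out < e:
        return e
    for out in e:
        width = width - 29
    width = e[out]
    for rows in width:
        e = 28
        if width < 6:
            continue
    return 0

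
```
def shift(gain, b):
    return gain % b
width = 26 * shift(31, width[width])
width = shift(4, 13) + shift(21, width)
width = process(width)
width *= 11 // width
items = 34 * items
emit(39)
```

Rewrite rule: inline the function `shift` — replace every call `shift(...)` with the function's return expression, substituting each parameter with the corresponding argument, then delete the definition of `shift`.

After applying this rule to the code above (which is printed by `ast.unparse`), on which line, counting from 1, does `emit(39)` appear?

6

Transformed code:
width = 26 * (31 % width[width])
width = 4 % 13 + 21 % width
width = process(width)
width *= 11 // width
items = 34 * items
emit(39)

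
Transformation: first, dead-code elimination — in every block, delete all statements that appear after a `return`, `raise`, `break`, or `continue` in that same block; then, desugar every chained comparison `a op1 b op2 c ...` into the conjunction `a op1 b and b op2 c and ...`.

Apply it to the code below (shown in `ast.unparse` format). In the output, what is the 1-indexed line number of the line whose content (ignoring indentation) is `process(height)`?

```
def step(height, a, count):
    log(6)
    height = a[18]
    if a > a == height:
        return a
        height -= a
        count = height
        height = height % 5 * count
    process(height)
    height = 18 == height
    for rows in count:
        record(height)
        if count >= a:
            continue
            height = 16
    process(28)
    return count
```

6

Transformed code:
def step(height, a, count):
    log(6)
    height = a[18]
    if a > a and a == height:
        return a
    process(height)
    height = 18 == height
    for rows in count:
        record(height)
        if count >= a:
            continue
    process(28)
    return count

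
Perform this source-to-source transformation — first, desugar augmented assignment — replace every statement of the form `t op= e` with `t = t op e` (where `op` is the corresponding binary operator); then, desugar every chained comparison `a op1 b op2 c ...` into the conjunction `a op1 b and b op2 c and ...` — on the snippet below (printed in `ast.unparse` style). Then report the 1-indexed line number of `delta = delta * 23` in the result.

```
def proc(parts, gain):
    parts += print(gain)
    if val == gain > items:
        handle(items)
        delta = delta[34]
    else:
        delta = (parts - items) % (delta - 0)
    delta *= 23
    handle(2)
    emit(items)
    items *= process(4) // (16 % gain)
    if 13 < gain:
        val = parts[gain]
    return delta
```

Transformed code:
def proc(parts, gain):
    parts = parts + print(gain)
    if val == gain and gain > items:
        handle(items)
        delta = delta[34]
    else:
        delta = (parts - items) % (delta - 0)
    delta = delta * 23
    handle(2)
    emit(items)
    items = items * (process(4) // (16 % gain))
    if 13 < gain:
        val = parts[gain]
    return delta

8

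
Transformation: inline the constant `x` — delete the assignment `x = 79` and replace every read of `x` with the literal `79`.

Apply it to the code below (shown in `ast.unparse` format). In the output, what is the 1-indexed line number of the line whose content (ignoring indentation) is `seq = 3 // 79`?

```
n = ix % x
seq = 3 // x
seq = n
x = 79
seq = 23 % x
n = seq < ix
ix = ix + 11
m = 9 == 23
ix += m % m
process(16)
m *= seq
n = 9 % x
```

2

Transformed code:
n = ix % 79
seq = 3 // 79
seq = n
seq = 23 % 79
n = seq < ix
ix = ix + 11
m = 9 == 23
ix += m % m
process(16)
m *= seq
n = 9 % 79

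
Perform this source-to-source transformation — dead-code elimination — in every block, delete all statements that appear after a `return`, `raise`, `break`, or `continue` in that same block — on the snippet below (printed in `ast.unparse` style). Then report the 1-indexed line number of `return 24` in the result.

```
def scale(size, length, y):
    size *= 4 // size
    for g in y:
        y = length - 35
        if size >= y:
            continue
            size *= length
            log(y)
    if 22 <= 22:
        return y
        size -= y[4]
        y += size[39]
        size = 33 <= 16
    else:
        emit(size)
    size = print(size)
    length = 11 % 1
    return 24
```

13

Transformed code:
def scale(size, length, y):
    size *= 4 // size
    for g in y:
        y = length - 35
        if size >= y:
            continue
    if 22 <= 22:
        return y
    else:
        emit(size)
    size = print(size)
    length = 11 % 1
    return 24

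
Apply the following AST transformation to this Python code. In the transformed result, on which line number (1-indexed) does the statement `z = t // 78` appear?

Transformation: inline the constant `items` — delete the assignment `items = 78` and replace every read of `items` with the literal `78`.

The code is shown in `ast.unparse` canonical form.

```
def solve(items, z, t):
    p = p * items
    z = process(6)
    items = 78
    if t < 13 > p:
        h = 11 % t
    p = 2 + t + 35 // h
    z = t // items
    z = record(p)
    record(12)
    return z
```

7

Transformed code:
def solve(items, z, t):
    p = p * 78
    z = process(6)
    if t < 13 > p:
        h = 11 % t
    p = 2 + t + 35 // h
    z = t // 78
    z = record(p)
    record(12)
    return z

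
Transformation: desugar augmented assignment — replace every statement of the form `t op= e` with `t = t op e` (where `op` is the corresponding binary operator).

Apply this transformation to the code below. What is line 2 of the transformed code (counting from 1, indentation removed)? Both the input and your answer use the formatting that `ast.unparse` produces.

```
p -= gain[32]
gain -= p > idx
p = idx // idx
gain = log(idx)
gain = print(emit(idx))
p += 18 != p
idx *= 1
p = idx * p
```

gain = gain - (p > idx)

Transformed code:
p = p - gain[32]
gain = gain - (p > idx)
p = idx // idx
gain = log(idx)
gain = print(emit(idx))
p = p + (18 != p)
idx = idx * 1
p = idx * p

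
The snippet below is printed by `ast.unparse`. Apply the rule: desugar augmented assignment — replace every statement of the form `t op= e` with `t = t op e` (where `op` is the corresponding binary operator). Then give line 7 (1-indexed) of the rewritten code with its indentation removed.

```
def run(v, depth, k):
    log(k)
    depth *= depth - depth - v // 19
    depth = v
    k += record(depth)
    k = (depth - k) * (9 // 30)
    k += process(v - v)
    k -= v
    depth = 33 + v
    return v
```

k = k + process(v - v)

Transformed code:
def run(v, depth, k):
    log(k)
    depth = depth * (depth - depth - v // 19)
    depth = v
    k = k + record(depth)
    k = (depth - k) * (9 // 30)
    k = k + process(v - v)
    k = k - v
    depth = 33 + v
    return v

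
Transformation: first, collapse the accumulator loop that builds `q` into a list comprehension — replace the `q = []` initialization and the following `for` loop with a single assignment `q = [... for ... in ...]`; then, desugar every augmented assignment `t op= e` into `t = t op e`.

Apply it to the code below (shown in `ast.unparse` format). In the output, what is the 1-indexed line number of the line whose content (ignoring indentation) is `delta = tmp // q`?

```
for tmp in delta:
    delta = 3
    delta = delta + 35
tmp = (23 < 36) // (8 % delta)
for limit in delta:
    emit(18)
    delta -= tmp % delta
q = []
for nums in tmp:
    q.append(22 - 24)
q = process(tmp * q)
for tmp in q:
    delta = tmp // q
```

11

Transformed code:
for tmp in delta:
    delta = 3
    delta = delta + 35
tmp = (23 < 36) // (8 % delta)
for limit in delta:
    emit(18)
    delta = delta - tmp % delta
q = [22 - 24 for nums in tmp]
q = process(tmp * q)
for tmp in q:
    delta = tmp // q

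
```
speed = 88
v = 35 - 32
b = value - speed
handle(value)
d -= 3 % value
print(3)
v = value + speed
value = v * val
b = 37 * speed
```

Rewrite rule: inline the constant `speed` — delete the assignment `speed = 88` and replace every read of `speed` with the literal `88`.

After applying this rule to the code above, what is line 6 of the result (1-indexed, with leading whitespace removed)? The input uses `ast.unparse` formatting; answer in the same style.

Transformed code:
v = 35 - 32
b = value - 88
handle(value)
d -= 3 % value
print(3)
v = value + 88
value = v * val
b = 37 * 88

v = value + 88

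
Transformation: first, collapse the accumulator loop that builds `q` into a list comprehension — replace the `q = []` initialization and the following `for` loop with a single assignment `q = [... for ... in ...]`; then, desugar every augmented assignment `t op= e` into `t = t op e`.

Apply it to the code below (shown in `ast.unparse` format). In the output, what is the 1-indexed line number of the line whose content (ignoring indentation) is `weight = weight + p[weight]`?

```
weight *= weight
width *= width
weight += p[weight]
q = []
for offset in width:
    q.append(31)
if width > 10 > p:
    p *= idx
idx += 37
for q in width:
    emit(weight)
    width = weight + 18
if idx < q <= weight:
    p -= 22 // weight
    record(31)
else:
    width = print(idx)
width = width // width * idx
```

3

Transformed code:
weight = weight * weight
width = width * width
weight = weight + p[weight]
q = [31 for offset in width]
if width > 10 > p:
    p = p * idx
idx = idx + 37
for q in width:
    emit(weight)
    width = weight + 18
if idx < q <= weight:
    p = p - 22 // weight
    record(31)
else:
    width = print(idx)
width = width // width * idx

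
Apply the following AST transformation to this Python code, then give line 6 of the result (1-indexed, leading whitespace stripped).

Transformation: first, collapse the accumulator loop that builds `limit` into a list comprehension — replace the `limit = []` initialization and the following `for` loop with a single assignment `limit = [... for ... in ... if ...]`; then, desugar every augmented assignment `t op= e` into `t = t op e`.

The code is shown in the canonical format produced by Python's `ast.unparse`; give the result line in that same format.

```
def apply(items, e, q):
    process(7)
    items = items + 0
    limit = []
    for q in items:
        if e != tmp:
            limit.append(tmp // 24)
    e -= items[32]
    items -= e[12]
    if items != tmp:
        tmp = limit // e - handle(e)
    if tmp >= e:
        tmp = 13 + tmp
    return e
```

items = items - e[12]

Transformed code:
def apply(items, e, q):
    process(7)
    items = items + 0
    limit = [tmp // 24 for q in items if e != tmp]
    e = e - items[32]
    items = items - e[12]
    if items != tmp:
        tmp = limit // e - handle(e)
    if tmp >= e:
        tmp = 13 + tmp
    return e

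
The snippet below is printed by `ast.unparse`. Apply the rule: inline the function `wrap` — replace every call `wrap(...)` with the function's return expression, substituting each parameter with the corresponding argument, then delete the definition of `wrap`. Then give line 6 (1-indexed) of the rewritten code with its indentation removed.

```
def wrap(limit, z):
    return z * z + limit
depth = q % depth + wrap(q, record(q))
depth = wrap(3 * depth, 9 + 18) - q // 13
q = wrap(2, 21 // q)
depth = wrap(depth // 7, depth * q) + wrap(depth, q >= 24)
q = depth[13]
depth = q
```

Transformed code:
depth = q % depth + (record(q) * record(q) + q)
depth = (9 + 18) * (9 + 18) + 3 * depth - q // 13
q = 21 // q * (21 // q) + 2
depth = depth * q * (depth * q) + depth // 7 + ((q >= 24) * (q >= 24) + depth)
q = depth[13]
depth = q

depth = q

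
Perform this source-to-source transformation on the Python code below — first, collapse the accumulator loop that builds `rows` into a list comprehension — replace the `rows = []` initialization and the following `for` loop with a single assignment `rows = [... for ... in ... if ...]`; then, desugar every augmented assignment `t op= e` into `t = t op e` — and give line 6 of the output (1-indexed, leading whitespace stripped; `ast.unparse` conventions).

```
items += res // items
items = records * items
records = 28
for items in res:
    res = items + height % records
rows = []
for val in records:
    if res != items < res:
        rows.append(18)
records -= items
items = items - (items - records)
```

Transformed code:
items = items + res // items
items = records * items
records = 28
for items in res:
    res = items + height % records
rows = [18 for val in records if res != items < res]
records = records - items
items = items - (items - records)

rows = [18 for val in records if res != items < res]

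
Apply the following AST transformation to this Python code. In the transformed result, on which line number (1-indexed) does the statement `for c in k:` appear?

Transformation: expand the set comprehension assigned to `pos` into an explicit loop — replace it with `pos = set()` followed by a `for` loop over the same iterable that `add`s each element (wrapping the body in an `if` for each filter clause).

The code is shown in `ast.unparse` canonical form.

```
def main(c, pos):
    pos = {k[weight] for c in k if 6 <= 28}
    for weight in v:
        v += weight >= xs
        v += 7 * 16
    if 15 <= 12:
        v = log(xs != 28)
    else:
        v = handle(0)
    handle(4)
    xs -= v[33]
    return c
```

3

Transformed code:
def main(c, pos):
    pos = set()
    for c in k:
        if 6 <= 28:
            pos.add(k[weight])
    for weight in v:
        v += weight >= xs
        v += 7 * 16
    if 15 <= 12:
        v = log(xs != 28)
    else:
        v = handle(0)
    handle(4)
    xs -= v[33]
    return c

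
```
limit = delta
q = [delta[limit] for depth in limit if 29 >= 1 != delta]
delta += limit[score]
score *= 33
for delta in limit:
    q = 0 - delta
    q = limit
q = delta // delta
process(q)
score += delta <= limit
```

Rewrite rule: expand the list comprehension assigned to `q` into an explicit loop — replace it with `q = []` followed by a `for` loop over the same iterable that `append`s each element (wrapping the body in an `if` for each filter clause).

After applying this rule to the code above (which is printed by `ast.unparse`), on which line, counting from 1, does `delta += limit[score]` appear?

6

Transformed code:
limit = delta
q = []
for depth in limit:
    if 29 >= 1 != delta:
        q.append(delta[limit])
delta += limit[score]
score *= 33
for delta in limit:
    q = 0 - delta
    q = limit
q = delta // delta
process(q)
score += delta <= limit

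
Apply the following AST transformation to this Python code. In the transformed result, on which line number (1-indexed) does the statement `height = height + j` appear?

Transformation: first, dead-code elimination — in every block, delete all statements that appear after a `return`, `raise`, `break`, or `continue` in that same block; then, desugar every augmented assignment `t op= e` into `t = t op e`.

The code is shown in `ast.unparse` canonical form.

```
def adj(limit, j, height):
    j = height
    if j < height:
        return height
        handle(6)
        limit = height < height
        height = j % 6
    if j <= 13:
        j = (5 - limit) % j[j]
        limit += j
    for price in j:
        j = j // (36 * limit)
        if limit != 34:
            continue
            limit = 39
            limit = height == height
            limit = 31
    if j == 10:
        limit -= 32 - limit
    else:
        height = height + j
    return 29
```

Transformed code:
def adj(limit, j, height):
    j = height
    if j < height:
        return height
    if j <= 13:
        j = (5 - limit) % j[j]
        limit = limit + j
    for price in j:
        j = j // (36 * limit)
        if limit != 34:
            continue
    if j == 10:
        limit = limit - (32 - limit)
    else:
        height = height + j
    return 29

15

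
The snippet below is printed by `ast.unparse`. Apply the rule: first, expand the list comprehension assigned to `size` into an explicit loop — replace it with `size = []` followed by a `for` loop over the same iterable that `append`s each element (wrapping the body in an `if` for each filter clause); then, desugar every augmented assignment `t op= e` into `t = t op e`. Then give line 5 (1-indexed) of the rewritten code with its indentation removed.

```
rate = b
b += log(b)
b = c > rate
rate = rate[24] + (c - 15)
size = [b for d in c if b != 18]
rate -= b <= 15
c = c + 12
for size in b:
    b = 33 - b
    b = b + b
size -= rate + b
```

Transformed code:
rate = b
b = b + log(b)
b = c > rate
rate = rate[24] + (c - 15)
size = []
for d in c:
    if b != 18:
        size.append(b)
rate = rate - (b <= 15)
c = c + 12
for size in b:
    b = 33 - b
    b = b + b
size = size - (rate + b)

size = []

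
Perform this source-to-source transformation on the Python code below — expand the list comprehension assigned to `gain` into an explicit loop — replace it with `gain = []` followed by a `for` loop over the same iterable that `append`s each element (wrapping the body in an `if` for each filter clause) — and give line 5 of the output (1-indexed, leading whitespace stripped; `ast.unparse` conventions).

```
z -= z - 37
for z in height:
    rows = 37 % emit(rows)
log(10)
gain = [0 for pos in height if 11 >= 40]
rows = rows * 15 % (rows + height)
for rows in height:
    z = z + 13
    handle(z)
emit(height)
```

Transformed code:
z -= z - 37
for z in height:
    rows = 37 % emit(rows)
log(10)
gain = []
for pos in height:
    if 11 >= 40:
        gain.append(0)
rows = rows * 15 % (rows + height)
for rows in height:
    z = z + 13
    handle(z)
emit(height)

gain = []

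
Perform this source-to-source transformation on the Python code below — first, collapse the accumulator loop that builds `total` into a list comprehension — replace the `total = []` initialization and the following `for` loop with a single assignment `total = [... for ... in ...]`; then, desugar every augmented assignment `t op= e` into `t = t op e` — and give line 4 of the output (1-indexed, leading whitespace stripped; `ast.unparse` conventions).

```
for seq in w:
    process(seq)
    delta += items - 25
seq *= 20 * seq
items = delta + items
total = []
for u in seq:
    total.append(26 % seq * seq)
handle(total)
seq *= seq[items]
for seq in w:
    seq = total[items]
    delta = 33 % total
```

seq = seq * (20 * seq)

Transformed code:
for seq in w:
    process(seq)
    delta = delta + (items - 25)
seq = seq * (20 * seq)
items = delta + items
total = [26 % seq * seq for u in seq]
handle(total)
seq = seq * seq[items]
for seq in w:
    seq = total[items]
    delta = 33 % total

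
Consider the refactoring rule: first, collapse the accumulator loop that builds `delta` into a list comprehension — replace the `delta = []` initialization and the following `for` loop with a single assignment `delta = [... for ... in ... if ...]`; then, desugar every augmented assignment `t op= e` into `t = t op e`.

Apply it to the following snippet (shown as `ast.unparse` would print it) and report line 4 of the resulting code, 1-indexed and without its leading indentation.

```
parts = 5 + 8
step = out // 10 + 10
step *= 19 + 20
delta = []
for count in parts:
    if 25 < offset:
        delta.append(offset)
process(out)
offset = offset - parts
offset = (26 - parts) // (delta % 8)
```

Transformed code:
parts = 5 + 8
step = out // 10 + 10
step = step * (19 + 20)
delta = [offset for count in parts if 25 < offset]
process(out)
offset = offset - parts
offset = (26 - parts) // (delta % 8)

delta = [offset for count in parts if 25 < offset]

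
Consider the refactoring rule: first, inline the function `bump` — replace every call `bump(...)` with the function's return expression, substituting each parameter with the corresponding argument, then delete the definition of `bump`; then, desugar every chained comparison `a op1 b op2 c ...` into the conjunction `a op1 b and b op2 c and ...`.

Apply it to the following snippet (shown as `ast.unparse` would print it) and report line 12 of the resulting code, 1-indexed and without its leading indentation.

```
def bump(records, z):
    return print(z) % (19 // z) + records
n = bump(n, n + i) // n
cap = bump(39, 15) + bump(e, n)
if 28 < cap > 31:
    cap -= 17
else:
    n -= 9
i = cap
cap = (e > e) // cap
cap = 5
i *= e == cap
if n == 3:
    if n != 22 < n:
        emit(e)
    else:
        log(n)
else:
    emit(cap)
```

if n != 22 and 22 < n:

Transformed code:
n = (print(n + i) % (19 // (n + i)) + n) // n
cap = print(15) % (19 // 15) + 39 + (print(n) % (19 // n) + e)
if 28 < cap and cap > 31:
    cap -= 17
else:
    n -= 9
i = cap
cap = (e > e) // cap
cap = 5
i *= e == cap
if n == 3:
    if n != 22 and 22 < n:
        emit(e)
    else:
        log(n)
else:
    emit(cap)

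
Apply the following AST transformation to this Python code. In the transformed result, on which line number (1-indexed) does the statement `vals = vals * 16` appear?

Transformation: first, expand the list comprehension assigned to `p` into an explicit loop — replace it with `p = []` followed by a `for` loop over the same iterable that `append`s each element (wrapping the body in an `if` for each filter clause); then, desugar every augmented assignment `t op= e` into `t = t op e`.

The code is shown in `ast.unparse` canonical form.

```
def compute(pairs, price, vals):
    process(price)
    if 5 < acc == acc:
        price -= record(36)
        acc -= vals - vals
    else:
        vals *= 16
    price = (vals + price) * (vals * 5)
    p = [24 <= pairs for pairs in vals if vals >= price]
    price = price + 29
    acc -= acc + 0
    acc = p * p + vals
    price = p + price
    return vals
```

7

Transformed code:
def compute(pairs, price, vals):
    process(price)
    if 5 < acc == acc:
        price = price - record(36)
        acc = acc - (vals - vals)
    else:
        vals = vals * 16
    price = (vals + price) * (vals * 5)
    p = []
    for pairs in vals:
        if vals >= price:
            p.append(24 <= pairs)
    price = price + 29
    acc = acc - (acc + 0)
    acc = p * p + vals
    price = p + price
    return vals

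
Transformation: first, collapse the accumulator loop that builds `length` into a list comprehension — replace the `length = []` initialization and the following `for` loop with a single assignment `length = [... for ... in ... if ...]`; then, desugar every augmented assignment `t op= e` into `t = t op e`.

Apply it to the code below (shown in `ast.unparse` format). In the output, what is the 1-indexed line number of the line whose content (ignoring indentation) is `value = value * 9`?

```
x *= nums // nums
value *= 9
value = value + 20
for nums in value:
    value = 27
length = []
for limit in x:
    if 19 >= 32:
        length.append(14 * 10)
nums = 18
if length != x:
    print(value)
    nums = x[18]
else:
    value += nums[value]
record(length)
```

Transformed code:
x = x * (nums // nums)
value = value * 9
value = value + 20
for nums in value:
    value = 27
length = [14 * 10 for limit in x if 19 >= 32]
nums = 18
if length != x:
    print(value)
    nums = x[18]
else:
    value = value + nums[value]
record(length)

2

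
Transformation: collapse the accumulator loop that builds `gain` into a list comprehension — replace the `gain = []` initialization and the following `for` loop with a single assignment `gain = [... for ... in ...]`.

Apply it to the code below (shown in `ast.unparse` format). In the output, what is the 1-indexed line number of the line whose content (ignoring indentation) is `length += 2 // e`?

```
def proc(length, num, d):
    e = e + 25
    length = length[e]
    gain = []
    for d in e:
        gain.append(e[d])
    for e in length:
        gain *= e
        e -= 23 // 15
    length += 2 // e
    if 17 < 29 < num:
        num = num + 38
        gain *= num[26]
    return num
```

8

Transformed code:
def proc(length, num, d):
    e = e + 25
    length = length[e]
    gain = [e[d] for d in e]
    for e in length:
        gain *= e
        e -= 23 // 15
    length += 2 // e
    if 17 < 29 < num:
        num = num + 38
        gain *= num[26]
    return num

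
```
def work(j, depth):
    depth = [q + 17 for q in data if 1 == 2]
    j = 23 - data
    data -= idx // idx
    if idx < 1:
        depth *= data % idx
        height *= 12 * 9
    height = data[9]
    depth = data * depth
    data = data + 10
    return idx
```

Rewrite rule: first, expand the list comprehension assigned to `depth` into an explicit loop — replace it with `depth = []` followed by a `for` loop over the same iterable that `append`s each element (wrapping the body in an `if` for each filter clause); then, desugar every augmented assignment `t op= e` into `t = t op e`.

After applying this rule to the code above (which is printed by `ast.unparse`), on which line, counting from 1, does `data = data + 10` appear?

Transformed code:
def work(j, depth):
    depth = []
    for q in data:
        if 1 == 2:
            depth.append(q + 17)
    j = 23 - data
    data = data - idx // idx
    if idx < 1:
        depth = depth * (data % idx)
        height = height * (12 * 9)
    height = data[9]
    depth = data * depth
    data = data + 10
    return idx

13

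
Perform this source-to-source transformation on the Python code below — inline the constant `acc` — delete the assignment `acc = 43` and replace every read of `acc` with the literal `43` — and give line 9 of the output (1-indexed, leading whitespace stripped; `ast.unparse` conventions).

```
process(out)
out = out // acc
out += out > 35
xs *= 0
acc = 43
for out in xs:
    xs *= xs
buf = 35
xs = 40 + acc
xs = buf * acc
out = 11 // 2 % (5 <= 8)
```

xs = buf * 43

Transformed code:
process(out)
out = out // 43
out += out > 35
xs *= 0
for out in xs:
    xs *= xs
buf = 35
xs = 40 + 43
xs = buf * 43
out = 11 // 2 % (5 <= 8)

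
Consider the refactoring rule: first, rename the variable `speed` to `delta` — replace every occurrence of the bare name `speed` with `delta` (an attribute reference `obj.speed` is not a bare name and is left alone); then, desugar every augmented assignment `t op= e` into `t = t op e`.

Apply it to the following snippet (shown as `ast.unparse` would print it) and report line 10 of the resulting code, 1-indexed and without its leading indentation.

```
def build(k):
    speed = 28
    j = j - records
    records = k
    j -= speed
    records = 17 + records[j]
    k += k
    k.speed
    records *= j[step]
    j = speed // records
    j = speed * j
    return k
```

j = delta // records

Transformed code:
def build(k):
    delta = 28
    j = j - records
    records = k
    j = j - delta
    records = 17 + records[j]
    k = k + k
    k.speed
    records = records * j[step]
    j = delta // records
    j = delta * j
    return k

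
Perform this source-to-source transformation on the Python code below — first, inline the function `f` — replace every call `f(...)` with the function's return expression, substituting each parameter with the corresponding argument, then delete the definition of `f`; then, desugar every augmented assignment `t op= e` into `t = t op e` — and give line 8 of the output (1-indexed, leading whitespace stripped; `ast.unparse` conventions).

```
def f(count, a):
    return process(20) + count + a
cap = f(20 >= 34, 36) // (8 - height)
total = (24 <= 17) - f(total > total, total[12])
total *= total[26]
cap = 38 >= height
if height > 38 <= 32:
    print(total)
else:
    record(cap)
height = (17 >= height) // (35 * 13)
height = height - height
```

record(cap)

Transformed code:
cap = (process(20) + (20 >= 34) + 36) // (8 - height)
total = (24 <= 17) - (process(20) + (total > total) + total[12])
total = total * total[26]
cap = 38 >= height
if height > 38 <= 32:
    print(total)
else:
    record(cap)
height = (17 >= height) // (35 * 13)
height = height - height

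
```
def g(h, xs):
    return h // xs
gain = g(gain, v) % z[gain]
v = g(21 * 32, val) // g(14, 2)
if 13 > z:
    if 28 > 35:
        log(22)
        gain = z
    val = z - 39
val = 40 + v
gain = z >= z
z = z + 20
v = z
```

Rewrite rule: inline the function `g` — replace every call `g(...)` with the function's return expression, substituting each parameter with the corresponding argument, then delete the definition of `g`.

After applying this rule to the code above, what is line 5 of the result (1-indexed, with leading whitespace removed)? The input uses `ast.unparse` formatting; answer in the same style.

log(22)

Transformed code:
gain = gain // v % z[gain]
v = 21 * 32 // val // (14 // 2)
if 13 > z:
    if 28 > 35:
        log(22)
        gain = z
    val = z - 39
val = 40 + v
gain = z >= z
z = z + 20
v = z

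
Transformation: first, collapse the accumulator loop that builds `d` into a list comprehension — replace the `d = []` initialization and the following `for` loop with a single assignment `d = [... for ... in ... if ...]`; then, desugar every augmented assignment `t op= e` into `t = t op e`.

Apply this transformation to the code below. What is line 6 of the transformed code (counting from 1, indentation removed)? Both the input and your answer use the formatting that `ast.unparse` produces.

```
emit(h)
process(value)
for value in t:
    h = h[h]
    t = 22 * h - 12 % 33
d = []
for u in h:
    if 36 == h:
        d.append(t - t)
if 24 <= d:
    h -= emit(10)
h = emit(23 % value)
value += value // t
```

Transformed code:
emit(h)
process(value)
for value in t:
    h = h[h]
    t = 22 * h - 12 % 33
d = [t - t for u in h if 36 == h]
if 24 <= d:
    h = h - emit(10)
h = emit(23 % value)
value = value + value // t

d = [t - t for u in h if 36 == h]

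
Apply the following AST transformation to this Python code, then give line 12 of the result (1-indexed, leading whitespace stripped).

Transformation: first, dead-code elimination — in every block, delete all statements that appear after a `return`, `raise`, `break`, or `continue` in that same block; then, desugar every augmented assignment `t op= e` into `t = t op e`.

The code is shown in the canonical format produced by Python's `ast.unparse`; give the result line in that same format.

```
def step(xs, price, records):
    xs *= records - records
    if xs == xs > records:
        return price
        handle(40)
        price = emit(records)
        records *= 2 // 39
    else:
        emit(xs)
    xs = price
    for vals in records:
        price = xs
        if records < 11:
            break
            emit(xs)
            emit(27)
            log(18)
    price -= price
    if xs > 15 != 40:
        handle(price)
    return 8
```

Transformed code:
def step(xs, price, records):
    xs = xs * (records - records)
    if xs == xs > records:
        return price
    else:
        emit(xs)
    xs = price
    for vals in records:
        price = xs
        if records < 11:
            break
    price = price - price
    if xs > 15 != 40:
        handle(price)
    return 8

price = price - price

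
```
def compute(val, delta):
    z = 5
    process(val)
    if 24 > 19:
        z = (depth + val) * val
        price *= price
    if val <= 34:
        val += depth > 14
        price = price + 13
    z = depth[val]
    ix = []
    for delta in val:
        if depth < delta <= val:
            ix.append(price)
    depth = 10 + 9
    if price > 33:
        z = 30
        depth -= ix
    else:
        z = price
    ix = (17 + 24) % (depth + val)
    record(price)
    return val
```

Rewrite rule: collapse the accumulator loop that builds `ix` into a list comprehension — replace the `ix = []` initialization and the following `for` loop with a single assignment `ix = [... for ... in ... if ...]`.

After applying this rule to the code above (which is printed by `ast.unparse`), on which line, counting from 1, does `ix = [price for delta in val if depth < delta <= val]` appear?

11

Transformed code:
def compute(val, delta):
    z = 5
    process(val)
    if 24 > 19:
        z = (depth + val) * val
        price *= price
    if val <= 34:
        val += depth > 14
        price = price + 13
    z = depth[val]
    ix = [price for delta in val if depth < delta <= val]
    depth = 10 + 9
    if price > 33:
        z = 30
        depth -= ix
    else:
        z = price
    ix = (17 + 24) % (depth + val)
    record(price)
    return val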